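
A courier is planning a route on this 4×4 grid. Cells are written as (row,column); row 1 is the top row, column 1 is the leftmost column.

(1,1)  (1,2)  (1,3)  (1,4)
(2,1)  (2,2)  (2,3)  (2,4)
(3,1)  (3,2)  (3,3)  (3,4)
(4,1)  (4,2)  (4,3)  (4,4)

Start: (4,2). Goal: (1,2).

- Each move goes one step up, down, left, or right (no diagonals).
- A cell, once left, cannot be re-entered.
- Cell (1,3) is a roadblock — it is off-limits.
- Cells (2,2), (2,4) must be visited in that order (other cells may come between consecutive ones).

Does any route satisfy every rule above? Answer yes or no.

Ignoring the required order, 17 revisit-free routes from (4,2) to (1,2) pass through all of (2,2) and (2,4); the waypoint orders that occur are (2,4) → (2,2) (17) — never (2,2) → (2,4).

no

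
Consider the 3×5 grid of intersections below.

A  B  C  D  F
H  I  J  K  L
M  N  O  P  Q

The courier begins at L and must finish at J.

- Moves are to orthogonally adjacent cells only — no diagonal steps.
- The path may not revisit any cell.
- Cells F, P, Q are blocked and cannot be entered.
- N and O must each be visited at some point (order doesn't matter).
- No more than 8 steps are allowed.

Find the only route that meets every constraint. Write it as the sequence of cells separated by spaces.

L K D C B I N O J

The 8-move cap with required stops at N, O leaves no slack for detours.
Route from L: left to K, up to D, 2× left (reaching B), 2× down (reaching N), right to O, up to J — 8 moves in all.
Check: all required cells visited; 8 ≤ 8 moves.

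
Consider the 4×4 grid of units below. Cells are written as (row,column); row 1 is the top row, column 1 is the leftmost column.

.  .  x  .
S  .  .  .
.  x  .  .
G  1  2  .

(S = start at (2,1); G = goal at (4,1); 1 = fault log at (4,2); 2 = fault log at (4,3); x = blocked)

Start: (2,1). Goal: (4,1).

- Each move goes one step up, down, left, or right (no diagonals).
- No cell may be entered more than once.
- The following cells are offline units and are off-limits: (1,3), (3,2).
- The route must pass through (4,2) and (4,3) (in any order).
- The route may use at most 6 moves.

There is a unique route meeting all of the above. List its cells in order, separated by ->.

(2,1) -> (2,2) -> (2,3) -> (3,3) -> (4,3) -> (4,2) -> (4,1)

Any route must reach (4,2) and (4,3) and still end at (4,1) within 6 moves, so the order of the required stops is forced.
Route from (2,1): 2× right (reaching (2,3)), 2× down (reaching (4,3)), 2× left (reaching (4,1)) — 6 moves in all.
Check: all required cells visited; 6 ≤ 6 moves.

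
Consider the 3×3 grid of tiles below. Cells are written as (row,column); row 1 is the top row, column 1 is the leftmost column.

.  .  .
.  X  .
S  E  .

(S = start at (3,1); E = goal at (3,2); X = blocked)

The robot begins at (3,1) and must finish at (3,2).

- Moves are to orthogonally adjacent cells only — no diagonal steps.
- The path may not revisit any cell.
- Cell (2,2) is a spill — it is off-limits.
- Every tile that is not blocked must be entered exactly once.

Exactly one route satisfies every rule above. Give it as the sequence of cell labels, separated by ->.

Need to visit all 8 open cells exactly once, starting at (3,1) and ending at (3,2).
Cell (1,1) has only two open neighbours ((2,1) and (1,2)), so the path must pass straight through it: one of those is the cell it's entered from and the other is where it exits.
Route from (3,1): 2× up (reaching (1,1)), 2× right (reaching (1,3)), 2× down (reaching (3,3)), left to (3,2) — 7 moves in all.
Check: all 8 open cells covered.

(3,1) -> (2,1) -> (1,1) -> (1,2) -> (1,3) -> (2,3) -> (3,3) -> (3,2)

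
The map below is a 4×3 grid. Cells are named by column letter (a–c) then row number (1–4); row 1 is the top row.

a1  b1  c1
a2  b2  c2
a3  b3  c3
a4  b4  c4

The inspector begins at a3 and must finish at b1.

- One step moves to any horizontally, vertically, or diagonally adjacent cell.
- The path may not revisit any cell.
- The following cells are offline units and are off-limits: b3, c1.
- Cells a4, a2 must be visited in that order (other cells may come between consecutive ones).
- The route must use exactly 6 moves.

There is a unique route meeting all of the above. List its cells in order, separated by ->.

The waypoints must appear in the order a4, a2, with no cell reused.
Route from a3: down 1 to a4, right 1 to b4, up-right 1 to c3, up-left 1 to b2, left 1 to a2, up-right 1 to b1 — 6 moves in all.
Check: order respected (a4 at step 1, a2 at step 5); 6 moves as required.

a3 -> a4 -> b4 -> c3 -> b2 -> a2 -> b1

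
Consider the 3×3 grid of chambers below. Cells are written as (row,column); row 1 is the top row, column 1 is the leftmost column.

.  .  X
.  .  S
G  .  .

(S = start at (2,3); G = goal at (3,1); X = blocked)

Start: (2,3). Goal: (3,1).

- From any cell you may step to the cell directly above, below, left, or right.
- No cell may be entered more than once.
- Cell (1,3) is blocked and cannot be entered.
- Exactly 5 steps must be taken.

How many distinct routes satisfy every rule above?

Need simple routes of exactly 5 moves from (2,3) to (3,1) (Manhattan distance 3, so 1 moves are spent on a detour and 1 undoing it).
Enumerating: (2,3) (3,3) (3,2) (2,2) (2,1) (3,1) | (2,3) (2,2) (1,2) (1,1) (2,1) (3,1).
That gives 2 routes.

2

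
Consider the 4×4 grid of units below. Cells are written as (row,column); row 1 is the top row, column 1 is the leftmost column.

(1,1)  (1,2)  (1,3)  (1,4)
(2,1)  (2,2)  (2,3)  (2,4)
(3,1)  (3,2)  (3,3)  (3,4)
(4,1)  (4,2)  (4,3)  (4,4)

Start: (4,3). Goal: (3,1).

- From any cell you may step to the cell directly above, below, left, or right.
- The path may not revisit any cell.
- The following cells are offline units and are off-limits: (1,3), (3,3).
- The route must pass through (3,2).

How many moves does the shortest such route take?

3

Any route passes through (3,2) somewhere between (4,3) and (3,1). Summing Manhattan distances along the two legs ((4,3) → (3,2) → (3,1)) gives a lower bound of 2 + 1 = 3 moves.
A route of 3 moves achieves this: (4,3) → (4,2) → (3,2) → (3,1).
Since 3 matches the lower bound, it is optimal.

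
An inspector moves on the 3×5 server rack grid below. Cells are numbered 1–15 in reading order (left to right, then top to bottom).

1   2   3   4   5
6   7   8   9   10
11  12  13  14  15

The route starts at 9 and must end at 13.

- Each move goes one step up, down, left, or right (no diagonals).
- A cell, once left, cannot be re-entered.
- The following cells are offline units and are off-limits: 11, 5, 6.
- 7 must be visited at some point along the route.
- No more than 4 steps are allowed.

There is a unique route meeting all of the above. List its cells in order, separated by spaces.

9 8 7 12 13

Any route must reach 7 and still end at 13 within 4 moves, so the order of the required stops is forced.
Route from 9: 2× left (reaching 7), down to 12, right to 13 — 4 moves in all.
Check: all required cells visited; 4 ≤ 4 moves.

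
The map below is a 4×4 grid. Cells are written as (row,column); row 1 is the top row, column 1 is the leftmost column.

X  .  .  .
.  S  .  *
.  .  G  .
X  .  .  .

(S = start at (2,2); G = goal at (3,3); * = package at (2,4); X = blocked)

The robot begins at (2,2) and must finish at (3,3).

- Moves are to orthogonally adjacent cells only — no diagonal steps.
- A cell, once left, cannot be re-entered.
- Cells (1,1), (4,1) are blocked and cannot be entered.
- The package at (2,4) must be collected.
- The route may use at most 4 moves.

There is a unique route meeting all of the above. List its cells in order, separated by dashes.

(2,2) - (2,3) - (2,4) - (3,4) - (3,3)

Any route must reach (2,4) and still end at (3,3) within 4 moves, so the order of the required stops is forced.
Route from (2,2): right 2 to (2,4), down 1 to (3,4), left 1 to (3,3) — 4 moves in all.
Check: all required cells visited; 4 ≤ 4 moves.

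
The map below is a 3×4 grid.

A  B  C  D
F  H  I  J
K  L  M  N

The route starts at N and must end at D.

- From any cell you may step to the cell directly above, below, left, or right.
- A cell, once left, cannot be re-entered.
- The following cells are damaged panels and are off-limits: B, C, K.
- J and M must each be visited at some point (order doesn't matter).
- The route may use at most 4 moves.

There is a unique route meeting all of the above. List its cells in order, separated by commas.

N, M, I, J, D

The 4-move cap with required stops at J, M leaves no slack for detours.
Route from N: left 1 to M, up 1 to I, right 1 to J, up 1 to D — 4 moves in all.
Check: all required cells visited; 4 ≤ 4 moves.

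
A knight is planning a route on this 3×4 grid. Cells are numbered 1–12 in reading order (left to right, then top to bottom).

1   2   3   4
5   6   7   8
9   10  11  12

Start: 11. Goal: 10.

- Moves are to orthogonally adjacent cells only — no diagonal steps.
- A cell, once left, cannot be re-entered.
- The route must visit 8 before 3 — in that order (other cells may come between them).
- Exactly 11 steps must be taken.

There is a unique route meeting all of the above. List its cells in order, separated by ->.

The waypoints must appear in the order 8, 3, with no cell reused.
Route from 11: right to 12, 2× up (reaching 4), left to 3, down to 7, left to 6, up to 2, left to 1, 2× down (reaching 9), right to 10 — 11 moves in all.
Check: order respected (8 at step 2, 3 at step 4); 11 moves as required.

11 -> 12 -> 8 -> 4 -> 3 -> 7 -> 6 -> 2 -> 1 -> 5 -> 9 -> 10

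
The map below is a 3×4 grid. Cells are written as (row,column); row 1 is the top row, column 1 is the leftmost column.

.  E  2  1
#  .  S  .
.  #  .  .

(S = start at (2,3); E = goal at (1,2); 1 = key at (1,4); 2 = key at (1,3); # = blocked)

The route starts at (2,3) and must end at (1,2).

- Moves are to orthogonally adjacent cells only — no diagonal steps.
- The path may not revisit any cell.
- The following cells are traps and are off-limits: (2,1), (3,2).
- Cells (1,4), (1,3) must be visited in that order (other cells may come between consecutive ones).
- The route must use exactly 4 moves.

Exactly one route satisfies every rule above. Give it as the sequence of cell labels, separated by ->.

(2,3) -> (2,4) -> (1,4) -> (1,3) -> (1,2)

The waypoints must appear in the order (1,4), (1,3), with no cell reused.
Route from (2,3): right to (2,4), up to (1,4), 2× left (reaching (1,2)) — 4 moves in all.
Check: order respected (1 at step 2, 2 at step 3); 4 moves as required.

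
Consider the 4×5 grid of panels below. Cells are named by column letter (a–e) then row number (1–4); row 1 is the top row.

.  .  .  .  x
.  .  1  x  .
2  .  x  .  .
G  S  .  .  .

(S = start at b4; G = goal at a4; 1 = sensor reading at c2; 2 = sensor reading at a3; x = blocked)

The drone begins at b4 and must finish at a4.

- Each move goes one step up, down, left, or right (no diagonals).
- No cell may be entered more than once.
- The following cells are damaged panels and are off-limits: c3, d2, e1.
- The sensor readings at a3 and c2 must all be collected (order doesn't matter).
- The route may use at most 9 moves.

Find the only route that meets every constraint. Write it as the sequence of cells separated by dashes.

b4 - b3 - b2 - c2 - c1 - b1 - a1 - a2 - a3 - a4

The budget equals the shortest possible length, so every move has to be on a shortest route through the required cells.
Route from b4: up 2 to b2, right 1 to c2, up 1 to c1, left 2 to a1, down 3 to a4 — 9 moves in all.
Check: all required cells visited; 9 ≤ 9 moves.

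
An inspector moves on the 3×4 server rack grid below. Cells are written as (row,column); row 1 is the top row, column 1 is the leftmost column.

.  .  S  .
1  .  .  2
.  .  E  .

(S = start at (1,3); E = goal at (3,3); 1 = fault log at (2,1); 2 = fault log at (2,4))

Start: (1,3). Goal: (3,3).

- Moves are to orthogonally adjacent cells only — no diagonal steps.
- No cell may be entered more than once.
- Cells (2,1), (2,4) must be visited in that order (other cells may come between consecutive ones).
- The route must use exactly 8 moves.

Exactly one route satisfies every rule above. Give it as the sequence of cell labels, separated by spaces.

(1,3) (1,2) (1,1) (2,1) (2,2) (2,3) (2,4) (3,4) (3,3)

The waypoints must appear in the order (2,1), (2,4), with no cell reused.
Route from (1,3): left 2 to (1,1), down 1 to (2,1), right 3 to (2,4), down 1 to (3,4), left 1 to (3,3) — 8 moves in all.
Check: order respected (1 at step 3, 2 at step 6); 8 moves as required.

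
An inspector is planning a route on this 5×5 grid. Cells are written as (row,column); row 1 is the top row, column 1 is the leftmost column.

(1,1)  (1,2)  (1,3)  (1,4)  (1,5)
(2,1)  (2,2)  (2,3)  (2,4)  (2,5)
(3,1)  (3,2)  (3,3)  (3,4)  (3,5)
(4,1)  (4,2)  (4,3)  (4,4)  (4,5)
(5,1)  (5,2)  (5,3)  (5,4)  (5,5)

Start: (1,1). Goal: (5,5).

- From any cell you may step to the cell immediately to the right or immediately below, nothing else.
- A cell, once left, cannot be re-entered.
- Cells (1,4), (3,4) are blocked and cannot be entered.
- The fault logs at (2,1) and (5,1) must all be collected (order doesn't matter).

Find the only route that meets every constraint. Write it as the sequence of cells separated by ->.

Moves only go right or down, so the column and row indices never decrease.
Route from (1,1): 4× down (reaching (5,1)), 4× right (reaching (5,5)) — 8 moves in all.
Check: all required cells visited.

(1,1) -> (2,1) -> (3,1) -> (4,1) -> (5,1) -> (5,2) -> (5,3) -> (5,4) -> (5,5)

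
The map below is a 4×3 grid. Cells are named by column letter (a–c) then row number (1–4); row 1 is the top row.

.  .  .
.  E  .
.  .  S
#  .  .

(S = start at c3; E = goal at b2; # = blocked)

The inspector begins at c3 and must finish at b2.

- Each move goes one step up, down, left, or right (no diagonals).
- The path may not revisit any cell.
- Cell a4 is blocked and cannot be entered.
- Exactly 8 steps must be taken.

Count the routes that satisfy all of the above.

Need simple routes of exactly 8 moves from c3 to b2 (Manhattan distance 2, so 3 moves are spent on a detour and 3 undoing it).
Enumerating: c3 c2 c1 b1 a1 a2 a3 b3 b2 | c3 c4 b4 b3 a3 a2 a1 b1 b2 | c3 b3 a3 a2 a1 b1 c1 c2 b2.
That gives 3 routes.

3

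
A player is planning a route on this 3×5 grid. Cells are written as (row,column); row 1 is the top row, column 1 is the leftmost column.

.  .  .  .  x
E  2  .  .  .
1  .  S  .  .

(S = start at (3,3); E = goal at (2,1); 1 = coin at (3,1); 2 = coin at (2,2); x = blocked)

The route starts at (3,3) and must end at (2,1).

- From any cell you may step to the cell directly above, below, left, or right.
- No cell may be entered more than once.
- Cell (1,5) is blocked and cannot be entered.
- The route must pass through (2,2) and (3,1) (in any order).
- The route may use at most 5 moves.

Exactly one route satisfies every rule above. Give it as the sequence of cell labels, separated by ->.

(3,3) -> (2,3) -> (2,2) -> (3,2) -> (3,1) -> (2,1)

The budget equals the shortest possible length, so every move has to be on a shortest route through the required cells.
Route from (3,3): up to (2,3), left to (2,2), down to (3,2), left to (3,1), up to (2,1) — 5 moves in all.
Check: all required cells visited; 5 ≤ 5 moves.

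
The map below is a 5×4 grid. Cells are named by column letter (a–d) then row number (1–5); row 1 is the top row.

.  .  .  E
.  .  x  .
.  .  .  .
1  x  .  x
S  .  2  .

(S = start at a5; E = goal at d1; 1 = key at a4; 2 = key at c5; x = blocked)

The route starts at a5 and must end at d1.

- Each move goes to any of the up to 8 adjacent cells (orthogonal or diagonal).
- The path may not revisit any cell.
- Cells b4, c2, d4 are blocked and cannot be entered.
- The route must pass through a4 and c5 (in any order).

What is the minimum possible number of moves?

7

Any route passes through a4 and c5 in some order between a5 and d1. Summing Chebyshev distances along each leg and taking the cheapest ordering (a5 → a4 → c5 → d1) gives a lower bound of 1 + 2 + 4 = 7 moves.
A route of 7 moves achieves this: a5 → a4 → b5 → c5 → c4 → c3 → d2 → d1.
Since 7 matches the lower bound, it is optimal.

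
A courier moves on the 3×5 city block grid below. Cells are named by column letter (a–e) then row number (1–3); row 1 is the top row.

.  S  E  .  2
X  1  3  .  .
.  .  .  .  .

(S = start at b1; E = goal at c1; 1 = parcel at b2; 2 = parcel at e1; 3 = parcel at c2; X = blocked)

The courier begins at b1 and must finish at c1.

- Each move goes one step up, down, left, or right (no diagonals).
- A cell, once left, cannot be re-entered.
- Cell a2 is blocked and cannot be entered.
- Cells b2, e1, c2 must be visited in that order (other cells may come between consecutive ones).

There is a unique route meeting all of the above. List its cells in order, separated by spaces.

The waypoints must appear in the order b2, e1, c2, with no cell reused.
Route from b1: down 2 to b3, right 3 to e3, up 2 to e1, left 1 to d1, down 1 to d2, left 1 to c2, up 1 to c1 — 11 moves in all.
Check: order respected (1 at step 1, 2 at step 7, 3 at step 10).

b1 b2 b3 c3 d3 e3 e2 e1 d1 d2 c2 c1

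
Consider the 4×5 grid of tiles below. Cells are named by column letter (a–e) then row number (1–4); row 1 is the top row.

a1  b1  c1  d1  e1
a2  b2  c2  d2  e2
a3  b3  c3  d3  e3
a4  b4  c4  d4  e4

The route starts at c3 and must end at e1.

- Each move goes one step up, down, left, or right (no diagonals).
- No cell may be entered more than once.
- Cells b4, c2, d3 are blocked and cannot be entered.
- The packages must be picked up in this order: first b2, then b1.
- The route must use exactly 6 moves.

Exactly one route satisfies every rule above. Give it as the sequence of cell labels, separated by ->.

The waypoints must appear in the order b2, b1, with no cell reused.
Route from c3: left 1 to b3, up 2 to b1, right 3 to e1 — 6 moves in all.
Check: order respected (b2 at step 2, b1 at step 3); 6 moves as required.

c3 -> b3 -> b2 -> b1 -> c1 -> d1 -> e1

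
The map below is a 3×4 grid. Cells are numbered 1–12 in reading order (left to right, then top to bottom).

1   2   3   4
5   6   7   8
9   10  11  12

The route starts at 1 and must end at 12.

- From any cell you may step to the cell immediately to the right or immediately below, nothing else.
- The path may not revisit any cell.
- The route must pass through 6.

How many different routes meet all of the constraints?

6

A right/down-only route from 1 to 12 makes exactly 2 down-moves and 3 right-moves in some order.
With no other constraints that would be C(5,2) = 10 routes.
Split at 6 and multiply the segment counts: 1→6: 2; 6→12: 3; product = 6.
That gives 6 routes.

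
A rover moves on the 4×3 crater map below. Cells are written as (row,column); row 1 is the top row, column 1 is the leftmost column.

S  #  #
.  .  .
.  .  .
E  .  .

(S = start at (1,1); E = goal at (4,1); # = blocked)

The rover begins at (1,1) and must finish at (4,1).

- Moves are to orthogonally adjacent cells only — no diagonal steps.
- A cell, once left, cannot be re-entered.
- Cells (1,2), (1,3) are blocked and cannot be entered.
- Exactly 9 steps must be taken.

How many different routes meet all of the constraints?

Need simple routes of exactly 9 moves from (1,1) to (4,1) (Manhattan distance 3, so 3 moves are spent on a detour and 3 undoing it).
Enumerating: (1,1) (2,1) (3,1) (3,2) (2,2) (2,3) (3,3) (4,3) (4,2) (4,1) | (1,1) (2,1) (2,2) (2,3) (3,3) (4,3) (4,2) (3,2) (3,1) (4,1).
That gives 2 routes.

2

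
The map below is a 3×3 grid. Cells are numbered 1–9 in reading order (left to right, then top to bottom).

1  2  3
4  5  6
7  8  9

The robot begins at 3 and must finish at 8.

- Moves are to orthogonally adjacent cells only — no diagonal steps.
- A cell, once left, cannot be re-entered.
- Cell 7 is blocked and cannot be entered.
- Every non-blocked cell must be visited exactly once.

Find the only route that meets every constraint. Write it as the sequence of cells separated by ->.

3 -> 2 -> 1 -> 4 -> 5 -> 6 -> 9 -> 8

Need to visit all 8 open cells exactly once, starting at 3 and ending at 8.
Cell 1 has only two open neighbours (4 and 2), so the path must pass straight through it: one of those is the cell it's entered from and the other is where it exits.
Route from 3: 2× left (reaching 1), down to 4, 2× right (reaching 6), down to 9, left to 8 — 7 moves in all.
Check: all 8 open cells covered.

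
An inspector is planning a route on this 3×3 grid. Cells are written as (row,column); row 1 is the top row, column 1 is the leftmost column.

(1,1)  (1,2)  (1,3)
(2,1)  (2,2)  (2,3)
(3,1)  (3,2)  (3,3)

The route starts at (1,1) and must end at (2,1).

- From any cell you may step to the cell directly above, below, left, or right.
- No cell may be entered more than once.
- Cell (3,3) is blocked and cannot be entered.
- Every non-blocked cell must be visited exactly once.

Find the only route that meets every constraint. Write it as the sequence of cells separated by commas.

(1,1), (1,2), (1,3), (2,3), (2,2), (3,2), (3,1), (2,1)

Need to visit all 8 open cells exactly once, starting at (1,1) and ending at (2,1).
Cell (1,3) has only two open neighbours ((2,3) and (1,2)), so the path must pass straight through it: one of those is the cell it's entered from and the other is where it exits.
Route from (1,1): right 2 to (1,3), down 1 to (2,3), left 1 to (2,2), down 1 to (3,2), left 1 to (3,1), up 1 to (2,1) — 7 moves in all.
Check: all 8 open cells covered.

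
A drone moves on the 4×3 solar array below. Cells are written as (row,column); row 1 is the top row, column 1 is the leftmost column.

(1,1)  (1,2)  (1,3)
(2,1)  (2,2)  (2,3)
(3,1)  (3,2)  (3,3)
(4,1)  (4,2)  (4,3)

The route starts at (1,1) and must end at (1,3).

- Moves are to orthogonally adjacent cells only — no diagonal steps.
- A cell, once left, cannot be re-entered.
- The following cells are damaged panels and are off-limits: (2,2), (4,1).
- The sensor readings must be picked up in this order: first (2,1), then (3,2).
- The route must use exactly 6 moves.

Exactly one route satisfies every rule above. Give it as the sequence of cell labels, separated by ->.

The waypoints must appear in the order (2,1), (3,2), with no cell reused.
Route from (1,1): down 2 to (3,1), right 2 to (3,3), up 2 to (1,3) — 6 moves in all.
Check: order respected ((2,1) at step 1, (3,2) at step 3); 6 moves as required.

(1,1) -> (2,1) -> (3,1) -> (3,2) -> (3,3) -> (2,3) -> (1,3)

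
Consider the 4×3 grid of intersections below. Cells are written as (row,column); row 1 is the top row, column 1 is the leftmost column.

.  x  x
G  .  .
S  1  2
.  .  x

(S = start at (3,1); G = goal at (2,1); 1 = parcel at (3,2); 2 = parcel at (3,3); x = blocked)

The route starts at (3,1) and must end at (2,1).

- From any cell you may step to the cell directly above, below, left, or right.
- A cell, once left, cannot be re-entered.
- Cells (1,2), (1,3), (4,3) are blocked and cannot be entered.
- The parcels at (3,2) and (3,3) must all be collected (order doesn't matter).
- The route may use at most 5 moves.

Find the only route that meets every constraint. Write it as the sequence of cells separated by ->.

(3,1) -> (3,2) -> (3,3) -> (2,3) -> (2,2) -> (2,1)

The 5-move cap with required stops at (3,2), (3,3) leaves no slack for detours.
Route from (3,1): 2× right (reaching (3,3)), up to (2,3), 2× left (reaching (2,1)) — 5 moves in all.
Check: all required cells visited; 5 ≤ 5 moves.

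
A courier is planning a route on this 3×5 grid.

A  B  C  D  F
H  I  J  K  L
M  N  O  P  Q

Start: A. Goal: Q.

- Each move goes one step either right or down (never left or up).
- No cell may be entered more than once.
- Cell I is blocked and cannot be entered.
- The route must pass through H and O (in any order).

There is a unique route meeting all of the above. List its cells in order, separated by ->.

Moves only go right or down, so the column and row indices never decrease.
Route from A: 2× down (reaching M), 4× right (reaching Q) — 6 moves in all.
Check: all required cells visited.

A -> H -> M -> N -> O -> P -> Q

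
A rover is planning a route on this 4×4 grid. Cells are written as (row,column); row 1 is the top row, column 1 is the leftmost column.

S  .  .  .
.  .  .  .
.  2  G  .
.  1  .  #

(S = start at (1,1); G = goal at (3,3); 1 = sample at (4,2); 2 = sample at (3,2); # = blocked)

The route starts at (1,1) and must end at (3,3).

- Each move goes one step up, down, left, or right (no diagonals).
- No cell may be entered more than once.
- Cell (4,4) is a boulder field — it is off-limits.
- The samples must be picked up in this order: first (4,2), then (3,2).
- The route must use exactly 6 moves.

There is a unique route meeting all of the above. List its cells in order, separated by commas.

(1,1), (2,1), (3,1), (4,1), (4,2), (3,2), (3,3)

The waypoints must appear in the order (4,2), (3,2), with no cell reused.
Route from (1,1): down 3 to (4,1), right 1 to (4,2), up 1 to (3,2), right 1 to (3,3) — 6 moves in all.
Check: order respected (1 at step 4, 2 at step 5); 6 moves as required.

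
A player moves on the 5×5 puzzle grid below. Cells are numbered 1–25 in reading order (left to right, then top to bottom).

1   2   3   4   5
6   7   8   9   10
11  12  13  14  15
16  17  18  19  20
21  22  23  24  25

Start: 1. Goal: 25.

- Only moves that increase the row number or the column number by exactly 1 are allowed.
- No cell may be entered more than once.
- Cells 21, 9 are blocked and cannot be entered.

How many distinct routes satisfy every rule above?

53

A right/down-only route from 1 to 25 makes exactly 4 down-moves and 4 right-moves in some order.
With no other constraints that would be C(8,4) = 70 routes.
Subtract routes through each blocked cell (inclusion–exclusion for overlaps): − through 9: 16 − through 21: 1 → 53.
That gives 53 routes.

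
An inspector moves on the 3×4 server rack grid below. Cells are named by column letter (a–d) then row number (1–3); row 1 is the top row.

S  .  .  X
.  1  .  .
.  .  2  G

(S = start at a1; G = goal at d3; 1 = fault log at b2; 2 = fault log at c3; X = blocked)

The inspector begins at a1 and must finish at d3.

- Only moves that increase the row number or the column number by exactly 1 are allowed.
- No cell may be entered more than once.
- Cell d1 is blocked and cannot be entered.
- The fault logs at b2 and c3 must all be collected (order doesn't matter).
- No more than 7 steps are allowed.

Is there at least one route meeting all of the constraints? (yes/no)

One route that works: a1 → a2 → b2 → b3 → c3 → d3.

yes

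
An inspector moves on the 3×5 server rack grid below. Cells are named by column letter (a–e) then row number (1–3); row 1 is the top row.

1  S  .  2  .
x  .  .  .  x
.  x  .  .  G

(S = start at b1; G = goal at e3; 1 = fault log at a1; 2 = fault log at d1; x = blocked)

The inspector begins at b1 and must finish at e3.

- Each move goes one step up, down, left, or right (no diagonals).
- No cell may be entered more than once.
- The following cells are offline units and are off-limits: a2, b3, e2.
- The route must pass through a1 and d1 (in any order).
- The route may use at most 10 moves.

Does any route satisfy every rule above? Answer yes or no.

no

a1 must be visited but has only one open neighbour (b1), and it is neither the start nor the goal — the route would have to enter and leave through b1, re-entering it.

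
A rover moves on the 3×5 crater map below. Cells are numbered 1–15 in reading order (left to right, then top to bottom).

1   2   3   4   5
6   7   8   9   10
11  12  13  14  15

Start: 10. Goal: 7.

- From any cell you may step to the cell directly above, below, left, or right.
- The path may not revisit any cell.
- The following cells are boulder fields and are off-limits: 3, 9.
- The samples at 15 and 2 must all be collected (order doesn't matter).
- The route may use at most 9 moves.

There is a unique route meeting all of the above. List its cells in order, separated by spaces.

10 15 14 13 12 11 6 1 2 7

Any route must reach 15 and 2 and still end at 7 within 9 moves, so the order of the required stops is forced.
Route from 10: down to 15, 4× left (reaching 11), 2× up (reaching 1), right to 2, down to 7 — 9 moves in all.
Check: all required cells visited; 9 ≤ 9 moves.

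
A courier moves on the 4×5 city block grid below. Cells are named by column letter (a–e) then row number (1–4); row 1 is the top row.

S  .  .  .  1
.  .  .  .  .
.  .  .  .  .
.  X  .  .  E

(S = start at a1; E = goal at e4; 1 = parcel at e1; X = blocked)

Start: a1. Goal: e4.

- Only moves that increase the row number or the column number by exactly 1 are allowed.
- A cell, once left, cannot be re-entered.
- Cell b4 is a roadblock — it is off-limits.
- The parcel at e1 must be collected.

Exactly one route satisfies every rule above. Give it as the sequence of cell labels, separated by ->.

a1 -> b1 -> c1 -> d1 -> e1 -> e2 -> e3 -> e4

Moves only go right or down, so the column and row indices never decrease.
Route from a1: 4× right (reaching e1), 3× down (reaching e4) — 7 moves in all.
Check: all required cells visited.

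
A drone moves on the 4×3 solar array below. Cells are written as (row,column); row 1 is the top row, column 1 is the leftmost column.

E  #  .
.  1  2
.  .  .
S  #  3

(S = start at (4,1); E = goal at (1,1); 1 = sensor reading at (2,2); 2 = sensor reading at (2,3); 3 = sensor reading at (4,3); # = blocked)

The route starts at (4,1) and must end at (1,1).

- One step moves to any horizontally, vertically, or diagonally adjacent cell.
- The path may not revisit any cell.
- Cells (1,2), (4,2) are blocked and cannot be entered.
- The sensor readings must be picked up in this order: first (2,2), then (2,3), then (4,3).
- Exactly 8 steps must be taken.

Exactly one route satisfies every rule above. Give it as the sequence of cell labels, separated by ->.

The waypoints must appear in the order (2,2), (2,3), (4,3), with no cell reused.
Route from (4,1): up to (3,1), up-right to (2,2), right to (2,3), 2× down (reaching (4,3)), 2× up-left (reaching (2,1)), up to (1,1) — 8 moves in all.
Check: order respected (1 at step 2, 2 at step 3, 3 at step 5); 8 moves as required.

(4,1) -> (3,1) -> (2,2) -> (2,3) -> (3,3) -> (4,3) -> (3,2) -> (2,1) -> (1,1)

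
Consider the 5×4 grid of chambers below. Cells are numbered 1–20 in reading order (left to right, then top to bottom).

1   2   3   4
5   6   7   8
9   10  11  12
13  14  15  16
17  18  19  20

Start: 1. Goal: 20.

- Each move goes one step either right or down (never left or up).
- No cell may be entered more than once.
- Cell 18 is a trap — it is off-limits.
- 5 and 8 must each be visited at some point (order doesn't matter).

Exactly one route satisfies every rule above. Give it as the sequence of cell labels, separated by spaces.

Moves only go right or down, so the column and row indices never decrease.
Route from 1: down 1 to 5, right 3 to 8, down 3 to 20 — 7 moves in all.
Check: all required cells visited.

1 5 6 7 8 12 16 20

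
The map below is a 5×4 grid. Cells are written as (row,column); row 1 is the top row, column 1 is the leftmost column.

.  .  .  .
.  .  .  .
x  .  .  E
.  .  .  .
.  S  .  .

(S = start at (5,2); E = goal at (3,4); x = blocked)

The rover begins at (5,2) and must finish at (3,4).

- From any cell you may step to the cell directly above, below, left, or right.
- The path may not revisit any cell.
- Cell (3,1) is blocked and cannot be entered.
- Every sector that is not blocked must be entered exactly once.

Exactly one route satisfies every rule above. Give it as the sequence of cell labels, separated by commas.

Need to visit all 19 open cells exactly once, starting at (5,2) and ending at (3,4).
Cell (5,1) has only two open neighbours ((4,1) and (5,2)), so the path must pass straight through it: one of those is the cell it's entered from and the other is where it exits.
Route from (5,2): left to (5,1), up to (4,1), right to (4,2), 2× up (reaching (2,2)), left to (2,1), up to (1,1), 3× right (reaching (1,4)), down to (2,4), left to (2,3), 3× down (reaching (5,3)), right to (5,4), 2× up (reaching (3,4)) — 18 moves in all.
Check: all 19 open cells covered.

(5,2), (5,1), (4,1), (4,2), (3,2), (2,2), (2,1), (1,1), (1,2), (1,3), (1,4), (2,4), (2,3), (3,3), (4,3), (5,3), (5,4), (4,4), (3,4)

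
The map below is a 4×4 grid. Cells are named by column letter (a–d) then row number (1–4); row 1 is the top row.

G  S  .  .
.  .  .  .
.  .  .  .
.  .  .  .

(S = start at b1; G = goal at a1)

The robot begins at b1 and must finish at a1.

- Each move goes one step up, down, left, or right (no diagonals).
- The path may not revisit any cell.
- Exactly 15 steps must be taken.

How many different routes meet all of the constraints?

Need simple routes of exactly 15 moves from b1 to a1 (Manhattan distance 1, so 7 moves are spent on a detour and 7 undoing it).
Enumerating: b1 b2 b3 c3 c2 c1 d1 d2 d3 d4 c4 b4 a4 a3 a2 a1 | b1 b2 c2 c1 d1 d2 d3 d4 c4 c3 b3 b4 a4 a3 a2 a1 | b1 c1 d1 d2 d3 d4 c4 c3 c2 b2 b3 b4 a4 a3 a2 a1 | b1 c1 d1 d2 d3 d4 c4 b4 a4 a3 b3 c3 c2 b2 a2 a1 | b1 c1 d1 d2 c2 c3 d3 d4 c4 b4 a4 a3 b3 b2 a2 a1 | b1 c1 d1 d2 c2 b2 b3 c3 d3 d4 c4 b4 a4 a3 a2 a1.
That gives 6 routes.

6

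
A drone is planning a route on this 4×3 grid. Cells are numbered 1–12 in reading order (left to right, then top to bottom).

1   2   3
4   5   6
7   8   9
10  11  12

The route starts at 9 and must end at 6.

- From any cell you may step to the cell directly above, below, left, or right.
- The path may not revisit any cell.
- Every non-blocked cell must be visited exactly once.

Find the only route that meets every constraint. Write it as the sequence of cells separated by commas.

Need to visit all 12 open cells exactly once, starting at 9 and ending at 6.
Route from 9: down to 12, 2× left (reaching 10), up to 7, right to 8, up to 5, left to 4, up to 1, 2× right (reaching 3), down to 6 — 11 moves in all.
Check: all 12 open cells covered.

9, 12, 11, 10, 7, 8, 5, 4, 1, 2, 3, 6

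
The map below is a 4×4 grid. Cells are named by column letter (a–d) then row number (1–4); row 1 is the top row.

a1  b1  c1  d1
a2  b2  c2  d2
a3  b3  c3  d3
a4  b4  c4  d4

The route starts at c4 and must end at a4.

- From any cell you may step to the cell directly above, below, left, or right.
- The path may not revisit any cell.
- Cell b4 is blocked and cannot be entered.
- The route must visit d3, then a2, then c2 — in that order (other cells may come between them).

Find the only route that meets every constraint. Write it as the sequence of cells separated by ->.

The waypoints must appear in the order d3, a2, c2, with no cell reused.
Route from c4: right to d4, 3× up (reaching d1), 3× left (reaching a1), down to a2, 2× right (reaching c2), down to c3, 2× left (reaching a3), down to a4 — 14 moves in all.
Check: order respected (d3 at step 2, a2 at step 8, c2 at step 10).

c4 -> d4 -> d3 -> d2 -> d1 -> c1 -> b1 -> a1 -> a2 -> b2 -> c2 -> c3 -> b3 -> a3 -> a4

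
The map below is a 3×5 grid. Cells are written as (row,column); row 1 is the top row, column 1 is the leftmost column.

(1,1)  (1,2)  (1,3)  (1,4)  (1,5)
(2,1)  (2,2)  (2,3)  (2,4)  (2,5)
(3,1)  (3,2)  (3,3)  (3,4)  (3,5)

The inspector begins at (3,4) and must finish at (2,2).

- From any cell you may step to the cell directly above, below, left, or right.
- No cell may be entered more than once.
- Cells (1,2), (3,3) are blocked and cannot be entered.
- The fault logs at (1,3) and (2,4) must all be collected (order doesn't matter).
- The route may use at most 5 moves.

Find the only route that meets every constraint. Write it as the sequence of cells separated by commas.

(3,4), (2,4), (1,4), (1,3), (2,3), (2,2)

The 5-move cap with required stops at (1,3), (2,4) leaves no slack for detours.
Route from (3,4): 2× up (reaching (1,4)), left to (1,3), down to (2,3), left to (2,2) — 5 moves in all.
Check: all required cells visited; 5 ≤ 5 moves.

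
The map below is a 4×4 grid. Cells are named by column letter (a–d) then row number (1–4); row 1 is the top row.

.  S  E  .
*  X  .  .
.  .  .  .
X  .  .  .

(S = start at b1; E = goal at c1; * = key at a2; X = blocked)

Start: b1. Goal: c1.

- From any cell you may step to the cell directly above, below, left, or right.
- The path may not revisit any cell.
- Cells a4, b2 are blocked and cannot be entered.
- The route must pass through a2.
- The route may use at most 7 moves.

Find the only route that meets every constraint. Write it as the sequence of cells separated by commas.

b1, a1, a2, a3, b3, c3, c2, c1

The budget equals the shortest possible length, so every move has to be on a shortest route through the required cells.
Route from b1: left to a1, 2× down (reaching a3), 2× right (reaching c3), 2× up (reaching c1) — 7 moves in all.
Check: all required cells visited; 7 ≤ 7 moves.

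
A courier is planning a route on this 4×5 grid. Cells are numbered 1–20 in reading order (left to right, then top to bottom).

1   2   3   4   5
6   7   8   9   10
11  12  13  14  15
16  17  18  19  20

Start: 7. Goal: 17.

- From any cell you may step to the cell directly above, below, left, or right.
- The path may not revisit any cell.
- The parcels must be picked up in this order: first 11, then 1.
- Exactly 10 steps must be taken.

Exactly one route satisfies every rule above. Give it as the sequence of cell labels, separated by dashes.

The waypoints must appear in the order 11, 1, with no cell reused.
Route from 7: down 1 to 12, left 1 to 11, up 2 to 1, right 2 to 3, down 3 to 18, left 1 to 17 — 10 moves in all.
Check: order respected (11 at step 2, 1 at step 4); 10 moves as required.

7 - 12 - 11 - 6 - 1 - 2 - 3 - 8 - 13 - 18 - 17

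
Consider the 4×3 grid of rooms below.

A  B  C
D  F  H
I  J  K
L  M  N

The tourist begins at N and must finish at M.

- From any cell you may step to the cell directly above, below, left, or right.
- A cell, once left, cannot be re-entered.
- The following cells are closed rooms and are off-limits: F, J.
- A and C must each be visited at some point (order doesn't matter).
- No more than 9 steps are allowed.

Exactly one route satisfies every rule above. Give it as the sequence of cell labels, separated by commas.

The budget equals the shortest possible length, so every move has to be on a shortest route through the required cells.
Route from N: up 3 to C, left 2 to A, down 3 to L, right 1 to M — 9 moves in all.
Check: all required cells visited; 9 ≤ 9 moves.

N, K, H, C, B, A, D, I, L, M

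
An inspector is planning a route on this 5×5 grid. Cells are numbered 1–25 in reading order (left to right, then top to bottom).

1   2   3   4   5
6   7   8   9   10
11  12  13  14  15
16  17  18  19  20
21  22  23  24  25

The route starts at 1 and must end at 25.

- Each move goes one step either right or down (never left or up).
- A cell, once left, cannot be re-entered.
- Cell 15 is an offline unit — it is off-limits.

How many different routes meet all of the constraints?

55

A right/down-only route from 1 to 25 makes exactly 4 down-moves and 4 right-moves in some order.
With no other constraints that would be C(8,4) = 70 routes.
Subtract routes through each blocked cell (inclusion–exclusion for overlaps): − through 15: 15 → 55.
That gives 55 routes.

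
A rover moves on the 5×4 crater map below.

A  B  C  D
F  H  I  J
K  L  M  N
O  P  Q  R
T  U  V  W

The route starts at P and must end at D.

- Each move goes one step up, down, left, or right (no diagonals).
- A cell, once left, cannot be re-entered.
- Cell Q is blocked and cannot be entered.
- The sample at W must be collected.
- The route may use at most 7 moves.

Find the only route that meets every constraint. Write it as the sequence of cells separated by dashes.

P - U - V - W - R - N - J - D

The 7-move cap with required stops at W leaves no slack for detours.
Route from P: down 1 to U, right 2 to W, up 4 to D — 7 moves in all.
Check: all required cells visited; 7 ≤ 7 moves.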